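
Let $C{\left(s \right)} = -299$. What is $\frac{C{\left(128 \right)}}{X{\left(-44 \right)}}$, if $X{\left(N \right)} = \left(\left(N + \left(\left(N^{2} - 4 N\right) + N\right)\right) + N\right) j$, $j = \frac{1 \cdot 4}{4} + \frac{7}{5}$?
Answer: $- \frac{299}{4752} \approx -0.062921$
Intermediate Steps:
$j = \frac{12}{5}$ ($j = 4 \cdot \frac{1}{4} + 7 \cdot \frac{1}{5} = 1 + \frac{7}{5} = \frac{12}{5} \approx 2.4$)
$X{\left(N \right)} = - \frac{12 N}{5} + \frac{12 N^{2}}{5}$ ($X{\left(N \right)} = \left(\left(N + \left(\left(N^{2} - 4 N\right) + N\right)\right) + N\right) \frac{12}{5} = \left(\left(N + \left(N^{2} - 3 N\right)\right) + N\right) \frac{12}{5} = \left(\left(N^{2} - 2 N\right) + N\right) \frac{12}{5} = \left(N^{2} - N\right) \frac{12}{5} = - \frac{12 N}{5} + \frac{12 N^{2}}{5}$)
$\frac{C{\left(128 \right)}}{X{\left(-44 \right)}} = - \frac{299}{\frac{12}{5} \left(-44\right) \left(-1 - 44\right)} = - \frac{299}{\frac{12}{5} \left(-44\right) \left(-45\right)} = - \frac{299}{4752}$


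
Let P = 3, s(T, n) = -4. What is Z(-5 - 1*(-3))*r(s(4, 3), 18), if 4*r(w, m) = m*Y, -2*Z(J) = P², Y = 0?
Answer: 0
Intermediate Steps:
Z(J) = -9/2 (Z(J) = -½*3² = -½*9 = -9/2)
r(w, m) = 0 (r(w, m) = (m*0)/4 = (¼)*0 = 0)
Z(-5 - 1*(-3))*r(s(4, 3), 18) = -9/2*0 = 0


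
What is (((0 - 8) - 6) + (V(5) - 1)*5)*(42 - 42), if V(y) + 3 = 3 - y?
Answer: 0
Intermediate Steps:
V(y) = -y (V(y) = -3 + (3 - y) = -y)
(((0 - 8) - 6) + (V(5) - 1)*5)*(42 - 42) = (((0 - 8) - 6) + (-1*5 - 1)*5)*(42 - 42) = ((-8 - 6) + (-5 - 1)*5)*0 = (-14 - 6*5)*0 = (-14 - 30)*0 = -44*0 = 0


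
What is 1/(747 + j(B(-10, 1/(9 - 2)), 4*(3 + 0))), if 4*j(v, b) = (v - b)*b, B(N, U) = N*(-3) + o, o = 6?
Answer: 1/819 ≈ 0.0012210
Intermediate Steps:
B(N, U) = 6 - 3*N (B(N, U) = N*(-3) + 6 = -3*N + 6 = 6 - 3*N)
j(v, b) = b*(v - b)/4 (j(v, b) = ((v - b)*b)/4 = (b*(v - b))/4 = b*(v - b)/4)
1/(747 + j(B(-10, 1/(9 - 2)), 4*(3 + 0))) = 1/(747 + (4*(3 + 0))*((6 - 3*(-10)) - 4*(3 + 0))/4) = 1/(747 + (4*3)*((6 + 30) - 4*3)/4) = 1/(747 + (1/4)*12*(36 - 1*12)) = 1/(747 + (1/4)*12*(36 - 12)) = 1/(747 + (1/4)*12*24) = 1/(747 + 72) = 1/819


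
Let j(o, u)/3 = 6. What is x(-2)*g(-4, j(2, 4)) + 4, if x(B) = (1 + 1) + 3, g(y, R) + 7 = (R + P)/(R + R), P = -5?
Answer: -1051/36 ≈ -29.194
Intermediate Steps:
j(o, u) = 18 (j(o, u) = 3*6 = 18)
g(y, R) = -7 + (-5 + R)/(2*R) (g(y, R) = -7 + (R - 5)/(R + R) = -7 + (-5 + R)/((2*R)) = -7 + (-5 + R)*(1/(2*R)) = -7 + (-5 + R)/(2*R))
x(B) = 5 (x(B) = 2 + 3 = 5)
x(-2)*g(-4, j(2, 4)) + 4 = 5*((½)*(-5 - 13*18)/18) + 4 = 5*((½)*(1/18)*(-5 - 234)) + 4 = 5*((½)*(1/18)*(-239)) + 4 = 5*(-239/36) + 4 = -1195/36 + 4 = -1051/36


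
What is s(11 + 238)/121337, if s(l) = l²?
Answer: 62001/121337 ≈ 0.51098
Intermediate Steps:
s(11 + 238)/121337 = (11 + 238)²/121337 = 249²*(1/121337) = 62001*(1/121337) = 62001/121337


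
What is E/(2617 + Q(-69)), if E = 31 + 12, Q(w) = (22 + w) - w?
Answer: 43/2639 ≈ 0.016294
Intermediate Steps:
Q(w) = 22
E = 43
E/(2617 + Q(-69)) = 43/(2617 + 22) = 43/2639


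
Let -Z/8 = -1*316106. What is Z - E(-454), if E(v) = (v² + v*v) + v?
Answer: 2117070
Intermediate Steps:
Z = 2528848 (Z = -(-8)*316106 = -8*(-316106) = 2528848)
E(v) = v + 2*v² (E(v) = (v² + v²) + v = 2*v² + v = v + 2*v²)
Z - E(-454) = 2528848 - (-454)*(1 + 2*(-454)) = 2528848 - (-454)*(1 - 908) = 2528848 - (-454)*(-907) = 2528848 - 1*411778 = 2528848 - 411778 = 2117070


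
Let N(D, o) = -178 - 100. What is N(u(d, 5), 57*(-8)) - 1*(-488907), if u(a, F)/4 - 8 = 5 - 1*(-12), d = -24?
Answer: 488629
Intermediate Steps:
u(a, F) = 100 (u(a, F) = 32 + 4*(5 - 1*(-12)) = 32 + 4*(5 + 12) = 32 + 4*17 = 32 + 68 = 100)
N(D, o) = -278
N(u(d, 5), 57*(-8)) - 1*(-488907) = -278 - 1*(-488907) = -278 + 488907 = 488629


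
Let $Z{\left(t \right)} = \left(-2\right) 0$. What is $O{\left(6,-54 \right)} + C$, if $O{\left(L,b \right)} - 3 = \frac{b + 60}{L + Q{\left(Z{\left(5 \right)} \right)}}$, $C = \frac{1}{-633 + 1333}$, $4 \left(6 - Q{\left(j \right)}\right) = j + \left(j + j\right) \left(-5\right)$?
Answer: $\frac{2451}{700} \approx 3.5014$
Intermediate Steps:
$Z{\left(t \right)} = 0$
$Q{\left(j \right)} = 6 + \frac{9 j}{4}$ ($Q{\left(j \right)} = 6 - \frac{j + \left(j + j\right) \left(-5\right)}{4} = 6 - \frac{j + 2 j \left(-5\right)}{4} = 6 - \frac{j - 10 j}{4} = 6 - \frac{\left(-9\right) j}{4} = 6 + \frac{9 j}{4}$)
$C = \frac{1}{700} \approx 0.0014286$
$O{\left(L,b \right)} = 3 + \frac{60 + b}{6 + L}$ ($O{\left(L,b \right)} = 3 + \frac{b + 60}{L + \left(6 + \frac{9}{4} \cdot 0\right)} = 3 + \frac{60 + b}{L + \left(6 + 0\right)} = 3 + \frac{60 + b}{L + 6} = 3 + \frac{60 + b}{6 + L}$)
$O{\left(6,-54 \right)} + C = \frac{78 - 54 + 3 \cdot 6}{6 + 6} + \frac{1}{700} = \frac{78 - 54 + 18}{12} + \frac{1}{700} = \frac{1}{12} \cdot 42 + \frac{1}{700} = \frac{7}{2} + \frac{1}{700} = \frac{2451}{700}$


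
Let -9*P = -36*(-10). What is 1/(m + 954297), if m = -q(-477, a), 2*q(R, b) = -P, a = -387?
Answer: 1/954277 ≈ 1.0479e-6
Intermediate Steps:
P = -40 (P = -(-4)*(-10) = -⅑*360 = -40)
q(R, b) = 20 (q(R, b) = (-1*(-40))/2 = (½)*40 = 20)
m = -20 (m = -1*20 = -20)
1/(m + 954297) = 1/(-20 + 954297) = 1/954277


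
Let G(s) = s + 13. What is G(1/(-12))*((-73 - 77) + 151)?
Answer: 155/12 ≈ 12.917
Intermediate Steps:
G(s) = 13 + s
G(1/(-12))*((-73 - 77) + 151) = (13 + 1/(-12))*((-73 - 77) + 151) = (13 - 1/12)*(-150 + 151) = (155/12)*1 = 155/12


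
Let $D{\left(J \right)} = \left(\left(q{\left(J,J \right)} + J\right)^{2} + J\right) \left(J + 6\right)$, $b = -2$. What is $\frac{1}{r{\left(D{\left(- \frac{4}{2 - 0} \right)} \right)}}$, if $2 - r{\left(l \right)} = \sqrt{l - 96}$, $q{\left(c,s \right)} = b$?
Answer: $\frac{1}{22} + \frac{i \sqrt{10}}{22} \approx 0.045455 + 0.14374 i$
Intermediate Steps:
$q{\left(c,s \right)} = -2$
$D{\left(J \right)} = \left(6 + J\right) \left(J + \left(-2 + J\right)^{2}\right)$ ($D{\left(J \right)} = \left(\left(-2 + J\right)^{2} + J\right) \left(J + 6\right) = \left(J + \left(-2 + J\right)^{2}\right) \left(6 + J\right) = \left(6 + J\right) \left(J + \left(-2 + J\right)^{2}\right)$)
$r{\left(l \right)} = 2 - \sqrt{-96 + l}$ ($r{\left(l \right)} = 2 - \sqrt{l - 96} = 2 - \sqrt{-96 + l}$)
$\frac{1}{r{\left(D{\left(- \frac{4}{2 - 0} \right)} \right)}} = \frac{1}{2 - \sqrt{-96 + \left(24 + \left(- \frac{4}{2 - 0}\right)^{3} - 14 \left(- \frac{4}{2 - 0}\right) + 3 \left(- \frac{4}{2 - 0}\right)^{2}\right)}} = \frac{1}{2 - \sqrt{-96 + \left(24 + \left(- \frac{4}{2 + 0}\right)^{3} - 14 \left(- \frac{4}{2 + 0}\right) + 3 \left(- \frac{4}{2 + 0}\right)^{2}\right)}} = \frac{1}{2 - \sqrt{-96 + \left(24 + \left(- \frac{4}{2}\right)^{3} - 14 \left(- \frac{4}{2}\right) + 3 \left(- \frac{4}{2}\right)^{2}\right)}} = \frac{1}{2 - \sqrt{-96 + \left(24 + \left(\left(-4\right) \frac{1}{2}\right)^{3} - 14 \left(\left(-4\right) \frac{1}{2}\right) + 3 \left(\left(-4\right) \frac{1}{2}\right)^{2}\right)}} = \frac{1}{2 - \sqrt{-96 + \left(24 + \left(-2\right)^{3} - -28 + 3 \left(-2\right)^{2}\right)}} = \frac{1}{2 - \sqrt{-96 + \left(24 - 8 + 28 + 3 \cdot 4\right)}} = \frac{1}{2 - \sqrt{-96 + \left(24 - 8 + 28 + 12\right)}} = \frac{1}{2 - \sqrt{-96 + 56}} = \frac{1}{2 - \sqrt{-40}} = \frac{1}{2 - 2 i \sqrt{10}}$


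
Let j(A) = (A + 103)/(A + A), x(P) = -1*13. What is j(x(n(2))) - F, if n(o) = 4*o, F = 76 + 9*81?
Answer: -10510/13 ≈ -808.46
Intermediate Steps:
F = 805 (F = 76 + 729 = 805)
x(P) = -13
j(A) = (103 + A)/(2*A) (j(A) = (103 + A)/((2*A)) = (103 + A)*(1/(2*A)) = (103 + A)/(2*A))
j(x(n(2))) - F = (½)*(103 - 13)/(-13) - 1*805 = (½)*(-1/13)*90 - 805 = -45/13 - 805 = -10510/13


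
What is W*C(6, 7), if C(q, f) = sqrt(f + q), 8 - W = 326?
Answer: -318*sqrt(13) ≈ -1146.6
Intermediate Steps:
W = -318 (W = 8 - 1*326 = 8 - 326 = -318)
W*C(6, 7) = -318*sqrt(7 + 6) = -318*sqrt(13)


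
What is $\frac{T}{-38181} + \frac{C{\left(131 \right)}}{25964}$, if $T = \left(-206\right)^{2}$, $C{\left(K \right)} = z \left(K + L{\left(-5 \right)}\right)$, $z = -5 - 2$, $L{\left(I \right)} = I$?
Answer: $- \frac{567741973}{495665742} \approx -1.1454$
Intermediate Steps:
$z = -7$
$C{\left(K \right)} = 35 - 7 K$ ($C{\left(K \right)} = - 7 \left(K - 5\right) = - 7 \left(-5 + K\right) = 35 - 7 K$)
$T = 42436$
$\frac{T}{-38181} + \frac{C{\left(131 \right)}}{25964} = \frac{42436}{-38181} + \frac{35 - 917}{25964} = 42436 \left(- \frac{1}{38181}\right) + \left(35 - 917\right) \frac{1}{25964} = - \frac{42436}{38181} - \frac{441}{12982} = - \frac{567741973}{495665742}$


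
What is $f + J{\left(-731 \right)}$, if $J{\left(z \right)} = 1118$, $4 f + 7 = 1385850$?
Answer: $\frac{1390315}{4} \approx 3.4758 \cdot 10^{5}$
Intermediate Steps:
$f = \frac{1385843}{4}$ ($f = - \frac{7}{4} + \frac{1}{4} \cdot 1385850 = - \frac{7}{4} + \frac{692925}{2} = \frac{1385843}{4} \approx 3.4646 \cdot 10^{5}$)
$f + J{\left(-731 \right)} = \frac{1385843}{4} + 1118 = \frac{1390315}{4}$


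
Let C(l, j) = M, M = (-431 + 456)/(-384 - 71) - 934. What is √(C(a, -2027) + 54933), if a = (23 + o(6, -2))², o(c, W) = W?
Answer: 4*√27947829/91 ≈ 232.38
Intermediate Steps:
a = 441 (a = (23 - 2)² = 21² = 441)
M = -84999/91 (M = 25/(-455) - 934 = 25*(-1/455) - 934 = -5/91 - 934 = -84999/91 ≈ -934.05)
C(l, j) = -84999/91
√(C(a, -2027) + 54933) = √(-84999/91 + 54933) = √(4913904/91) = 4*√27947829/91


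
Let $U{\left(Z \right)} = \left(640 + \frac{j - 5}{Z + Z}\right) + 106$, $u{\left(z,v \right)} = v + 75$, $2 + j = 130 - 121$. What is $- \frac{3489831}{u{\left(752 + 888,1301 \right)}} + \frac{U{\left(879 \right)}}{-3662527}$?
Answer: $- \frac{11235027533412983}{4429841056608} \approx -2536.2$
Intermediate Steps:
$j = 7$ ($j = -2 + \left(130 - 121\right) = -2 + 9 = 7$)
$u{\left(z,v \right)} = 75 + v$
$U{\left(Z \right)} = 746 + \frac{1}{Z}$ ($U{\left(Z \right)} = \left(640 + \frac{7 - 5}{Z + Z}\right) + 106 = \left(640 + \frac{2}{2 Z}\right) + 106 = \left(640 + 2 \frac{1}{2 Z}\right) + 106 = \left(640 + \frac{1}{Z}\right) + 106 = 746 + \frac{1}{Z}$)
$- \frac{3489831}{u{\left(752 + 888,1301 \right)}} + \frac{U{\left(879 \right)}}{-3662527} = - \frac{3489831}{75 + 1301} + \frac{746 + \frac{1}{879}}{-3662527} = - \frac{3489831}{1376} + \left(746 + \frac{1}{879}\right) \left(- \frac{1}{3662527}\right) = \left(-3489831\right) \frac{1}{1376} + \frac{655735}{879} \left(- \frac{1}{3662527}\right) = - \frac{3489831}{1376} - \frac{655735}{3219361233} = - \frac{11235027533412983}{4429841056608}$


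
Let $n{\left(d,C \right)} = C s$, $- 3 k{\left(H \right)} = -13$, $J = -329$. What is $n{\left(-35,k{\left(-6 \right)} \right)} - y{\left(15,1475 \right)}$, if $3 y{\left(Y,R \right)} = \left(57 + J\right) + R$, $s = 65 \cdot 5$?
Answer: $\frac{3022}{3} \approx 1007.3$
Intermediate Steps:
$k{\left(H \right)} = \frac{13}{3}$ ($k{\left(H \right)} = \left(- \frac{1}{3}\right) \left(-13\right) = \frac{13}{3}$)
$s = 325$
$y{\left(Y,R \right)} = - \frac{272}{3} + \frac{R}{3}$ ($y{\left(Y,R \right)} = \frac{\left(57 - 329\right) + R}{3} = \frac{-272 + R}{3} = - \frac{272}{3} + \frac{R}{3}$)
$n{\left(d,C \right)} = 325 C$ ($n{\left(d,C \right)} = C 325 = 325 C$)
$n{\left(-35,k{\left(-6 \right)} \right)} - y{\left(15,1475 \right)} = 325 \cdot \frac{13}{3} - \left(- \frac{272}{3} + \frac{1}{3} \cdot 1475\right) = \frac{4225}{3} - \left(- \frac{272}{3} + \frac{1475}{3}\right) = \frac{4225}{3} - 401 = \frac{3022}{3}$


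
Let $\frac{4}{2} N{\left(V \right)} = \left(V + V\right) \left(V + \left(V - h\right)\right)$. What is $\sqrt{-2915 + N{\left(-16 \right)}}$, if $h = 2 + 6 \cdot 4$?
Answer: $i \sqrt{1987} \approx 44.576 i$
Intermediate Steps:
$h = 26$ ($h = 2 + 24 = 26$)
$N{\left(V \right)} = V \left(-26 + 2 V\right)$ ($N{\left(V \right)} = \frac{\left(V + V\right) \left(V + \left(V - 26\right)\right)}{2} = \frac{2 V \left(V + \left(V - 26\right)\right)}{2} = \frac{2 V \left(V + \left(-26 + V\right)\right)}{2} = \frac{2 V \left(-26 + 2 V\right)}{2} = V \left(-26 + 2 V\right)$)
$\sqrt{-2915 + N{\left(-16 \right)}} = \sqrt{-2915 + 2 \left(-16\right) \left(-13 - 16\right)} = \sqrt{-2915 + 2 \left(-16\right) \left(-29\right)} = \sqrt{-2915 + 928} = \sqrt{-1987} = i \sqrt{1987}$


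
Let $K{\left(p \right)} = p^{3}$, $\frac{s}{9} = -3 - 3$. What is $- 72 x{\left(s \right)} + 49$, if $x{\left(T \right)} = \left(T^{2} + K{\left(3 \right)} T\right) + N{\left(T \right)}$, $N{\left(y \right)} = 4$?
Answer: $-105215$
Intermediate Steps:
$s = -54$ ($s = 9 \left(-3 - 3\right) = 9 \left(-6\right) = -54$)
$x{\left(T \right)} = 4 + T^{2} + 27 T$ ($x{\left(T \right)} = \left(T^{2} + 3^{3} T\right) + 4 = \left(T^{2} + 27 T\right) + 4 = 4 + T^{2} + 27 T$)
$- 72 x{\left(s \right)} + 49 = - 72 \left(4 + \left(-54\right)^{2} + 27 \left(-54\right)\right) + 49 = - 72 \left(4 + 2916 - 1458\right) + 49 = \left(-72\right) 1462 + 49 = -105264 + 49 = -105215$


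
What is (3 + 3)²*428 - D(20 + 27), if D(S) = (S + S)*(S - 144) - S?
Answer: 24573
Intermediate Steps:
D(S) = -S + 2*S*(-144 + S) (D(S) = (2*S)*(-144 + S) - S = 2*S*(-144 + S) - S = -S + 2*S*(-144 + S))
(3 + 3)²*428 - D(20 + 27) = (3 + 3)²*428 - (20 + 27)*(-289 + 2*(20 + 27)) = 6²*428 - 47*(-289 + 2*47) = 36*428 - 47*(-289 + 94) = 15408 - 47*(-195) = 15408 - 1*(-9165) = 15408 + 9165 = 24573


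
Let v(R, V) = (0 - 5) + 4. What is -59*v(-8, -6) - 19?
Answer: 40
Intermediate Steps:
v(R, V) = -1 (v(R, V) = -5 + 4 = -1)
-59*v(-8, -6) - 19 = -59*(-1) - 19 = 59 - 19 = 40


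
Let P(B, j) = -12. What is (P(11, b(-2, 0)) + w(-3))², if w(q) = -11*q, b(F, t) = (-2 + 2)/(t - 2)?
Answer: 441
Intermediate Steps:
b(F, t) = 0 (b(F, t) = 0/(-2 + t) = 0)
(P(11, b(-2, 0)) + w(-3))² = (-12 - 11*(-3))² = (-12 + 33)² = 21² = 441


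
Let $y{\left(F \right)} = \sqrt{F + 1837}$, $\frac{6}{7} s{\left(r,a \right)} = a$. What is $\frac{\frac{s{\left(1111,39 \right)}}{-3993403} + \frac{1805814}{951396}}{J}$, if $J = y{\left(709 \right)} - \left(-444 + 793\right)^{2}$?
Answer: $- \frac{73195293470364977}{4697046377005001921695} - \frac{600941646377 \sqrt{2546}}{4697046377005001921695} \approx -1.559 \cdot 10^{-5}$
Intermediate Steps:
$s{\left(r,a \right)} = \frac{7 a}{6}$
$y{\left(F \right)} = \sqrt{1837 + F}$
$J = -121801 + \sqrt{2546}$ ($J = \sqrt{1837 + 709} - \left(-444 + 793\right)^{2} = \sqrt{2546} - 349^{2} = \sqrt{2546} - 121801 = -121801 + \sqrt{2546} \approx -1.2175 \cdot 10^{5}$)
$\frac{\frac{s{\left(1111,39 \right)}}{-3993403} + \frac{1805814}{951396}}{J} = \frac{\frac{\frac{7}{6} \cdot 39}{-3993403} + \frac{1805814}{951396}}{-121801 + \sqrt{2546}} = \frac{\frac{91}{2} \left(- \frac{1}{3993403}\right) + 1805814 \cdot \frac{1}{951396}}{-121801 + \sqrt{2546}} = \frac{- \frac{91}{7986806} + \frac{300969}{158566}}{-121801 + \sqrt{2546}} = \frac{600941646377}{316608970049 \left(-121801 + \sqrt{2546}\right)}$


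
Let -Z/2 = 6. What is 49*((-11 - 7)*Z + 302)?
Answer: 25382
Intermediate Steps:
Z = -12 (Z = -2*6 = -12)
49*((-11 - 7)*Z + 302) = 49*((-11 - 7)*(-12) + 302) = 49*(-18*(-12) + 302) = 49*(216 + 302) = 49*518 = 25382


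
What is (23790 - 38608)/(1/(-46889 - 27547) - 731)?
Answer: 1102992648/54412717 ≈ 20.271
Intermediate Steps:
(23790 - 38608)/(1/(-46889 - 27547) - 731) = -14818/(1/(-74436) - 731) = -14818/(-1/74436 - 731) = -14818/(-54412717/74436) = -14818*(-74436/54412717) = 1102992648/54412717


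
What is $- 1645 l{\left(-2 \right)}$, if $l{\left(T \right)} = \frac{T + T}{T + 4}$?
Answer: $3290$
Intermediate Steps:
$l{\left(T \right)} = \frac{2 T}{4 + T}$
$- 1645 l{\left(-2 \right)} = - 1645 \cdot 2 \left(-2\right) \frac{1}{4 - 2} = - 1645 \cdot 2 \left(-2\right) \frac{1}{2} = \left(-1645\right) \left(-2\right) = 3290$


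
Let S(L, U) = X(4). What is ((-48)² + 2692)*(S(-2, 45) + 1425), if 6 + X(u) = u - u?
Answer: 7089324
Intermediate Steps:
X(u) = -6 (X(u) = -6 + (u - u) = -6 + 0 = -6)
S(L, U) = -6
((-48)² + 2692)*(S(-2, 45) + 1425) = ((-48)² + 2692)*(-6 + 1425) = (2304 + 2692)*1419 = 4996*1419 = 7089324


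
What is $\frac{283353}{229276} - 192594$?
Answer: $- \frac{44156898591}{229276} \approx -1.9259 \cdot 10^{5}$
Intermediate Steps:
$\frac{283353}{229276} - 192594 = - \frac{44156898591}{229276}$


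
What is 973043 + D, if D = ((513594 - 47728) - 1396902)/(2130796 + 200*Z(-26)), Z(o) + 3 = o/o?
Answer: 518241495998/532599 ≈ 9.7304e+5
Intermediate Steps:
Z(o) = -2 (Z(o) = -3 + o/o = -3 + 1 = -2)
D = -232759/532599 (D = ((513594 - 47728) - 1396902)/(2130796 + 200*(-2)) = (465866 - 1396902)/(2130796 - 400) = -931036/2130396 = -931036*1/2130396 = -232759/532599 ≈ -0.43703)
973043 + D = 973043 - 232759/532599 = 518241495998/532599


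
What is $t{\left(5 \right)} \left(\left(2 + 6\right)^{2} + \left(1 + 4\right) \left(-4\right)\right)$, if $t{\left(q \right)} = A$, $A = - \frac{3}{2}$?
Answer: $-66$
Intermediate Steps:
$A = - \frac{3}{2}$ ($A = \left(-3\right) \frac{1}{2} = - \frac{3}{2} \approx -1.5$)
$t{\left(q \right)} = - \frac{3}{2}$
$t{\left(5 \right)} \left(\left(2 + 6\right)^{2} + \left(1 + 4\right) \left(-4\right)\right) = - \frac{3 \left(\left(2 + 6\right)^{2} + \left(1 + 4\right) \left(-4\right)\right)}{2} = - \frac{3 \left(8^{2} + 5 \left(-4\right)\right)}{2} = - \frac{3 \left(64 - 20\right)}{2} = \left(- \frac{3}{2}\right) 44 = -66$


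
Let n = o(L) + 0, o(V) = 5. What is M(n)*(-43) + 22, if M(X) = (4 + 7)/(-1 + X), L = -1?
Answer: -385/4 ≈ -96.250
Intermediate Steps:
n = 5 (n = 5 + 0 = 5)
M(X) = 11/(-1 + X)
M(n)*(-43) + 22 = (11/(-1 + 5))*(-43) + 22 = (11/4)*(-43) + 22 = -473/4 + 22 = -385/4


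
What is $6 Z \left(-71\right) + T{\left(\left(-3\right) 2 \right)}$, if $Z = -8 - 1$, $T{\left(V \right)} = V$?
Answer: $3828$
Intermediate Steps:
$Z = -9$ ($Z = -8 - 1 = -9$)
$6 Z \left(-71\right) + T{\left(\left(-3\right) 2 \right)} = 6 \left(-9\right) \left(-71\right) - 6 = \left(-54\right) \left(-71\right) - 6 = 3834 - 6 = 3828$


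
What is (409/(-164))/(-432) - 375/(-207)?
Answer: 2961407/1629504 ≈ 1.8174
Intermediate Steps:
(409/(-164))/(-432) - 375/(-207) = (409*(-1/164))*(-1/432) - 375*(-1/207) = -409/164*(-1/432) + 125/69 = 409/70848 + 125/69 = 2961407/1629504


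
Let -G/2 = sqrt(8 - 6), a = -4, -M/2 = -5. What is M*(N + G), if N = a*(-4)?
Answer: 160 - 20*sqrt(2) ≈ 131.72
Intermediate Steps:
M = 10 (M = -2*(-5) = 10)
N = 16 (N = -4*(-4) = 16)
G = -2*sqrt(2) (G = -2*sqrt(8 - 6) = -2*sqrt(2) ≈ -2.8284)
M*(N + G) = 10*(16 - 2*sqrt(2)) = 160 - 20*sqrt(2)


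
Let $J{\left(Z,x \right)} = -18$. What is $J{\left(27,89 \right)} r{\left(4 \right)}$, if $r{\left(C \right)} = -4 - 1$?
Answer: $90$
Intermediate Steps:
$r{\left(C \right)} = -5$
$J{\left(27,89 \right)} r{\left(4 \right)} = \left(-18\right) \left(-5\right) = 90$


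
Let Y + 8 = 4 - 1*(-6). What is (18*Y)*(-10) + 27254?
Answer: 26894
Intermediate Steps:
Y = 2 (Y = -8 + (4 - 1*(-6)) = -8 + (4 + 6) = -8 + 10 = 2)
(18*Y)*(-10) + 27254 = (18*2)*(-10) + 27254 = 36*(-10) + 27254 = -360 + 27254 = 26894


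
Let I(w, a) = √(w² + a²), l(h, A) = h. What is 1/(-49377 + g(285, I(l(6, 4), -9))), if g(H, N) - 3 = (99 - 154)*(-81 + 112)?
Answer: -1/51079 ≈ -1.9578e-5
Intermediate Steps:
I(w, a) = √(a² + w²)
g(H, N) = -1702 (g(H, N) = 3 + (99 - 154)*(-81 + 112) = 3 - 55*31 = 3 - 1705 = -1702)
1/(-49377 + g(285, I(l(6, 4), -9))) = 1/(-49377 - 1702) = 1/(-51079) = -1/51079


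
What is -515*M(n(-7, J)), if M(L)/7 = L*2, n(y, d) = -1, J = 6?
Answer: 7210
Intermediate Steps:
M(L) = 14*L (M(L) = 7*(L*2) = 7*(2*L) = 14*L)
-515*M(n(-7, J)) = -7210*(-1) = -515*(-14) = 7210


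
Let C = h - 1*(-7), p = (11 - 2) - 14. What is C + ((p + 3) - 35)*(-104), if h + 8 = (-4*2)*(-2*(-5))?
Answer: 3767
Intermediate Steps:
p = -5 (p = 9 - 14 = -5)
h = -88 (h = -8 + (-4*2)*(-2*(-5)) = -8 - 8*10 = -8 - 80 = -88)
C = -81 (C = -88 - 1*(-7) = -88 + 7 = -81)
C + ((p + 3) - 35)*(-104) = -81 + ((-5 + 3) - 35)*(-104) = -81 + (-2 - 35)*(-104) = -81 - 37*(-104) = -81 + 3848 = 3767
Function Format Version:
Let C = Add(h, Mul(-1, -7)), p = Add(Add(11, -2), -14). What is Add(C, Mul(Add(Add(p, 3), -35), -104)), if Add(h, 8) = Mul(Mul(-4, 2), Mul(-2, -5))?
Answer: 3767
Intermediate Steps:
p = -5 (p = Add(9, -14) = -5)
h = -88 (h = Add(-8, Mul(Mul(-4, 2), Mul(-2, -5))) = Add(-8, Mul(-8, 10)) = Add(-8, -80) = -88)
C = -81 (C = Add(-88, Mul(-1, -7)) = Add(-88, 7) = -81)
Add(C, Mul(Add(Add(p, 3), -35), -104)) = Add(-81, Mul(Add(Add(-5, 3), -35), -104)) = Add(-81, Mul(Add(-2, -35), -104)) = Add(-81, Mul(-37, -104)) = Add(-81, 3848) = 3767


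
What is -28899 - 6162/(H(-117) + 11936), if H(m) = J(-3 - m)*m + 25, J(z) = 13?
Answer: -50285287/1740 ≈ -28900.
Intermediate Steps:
H(m) = 25 + 13*m (H(m) = 13*m + 25 = 25 + 13*m)
-28899 - 6162/(H(-117) + 11936) = -28899 - 6162/((25 + 13*(-117)) + 11936) = -28899 - 6162/((25 - 1521) + 11936) = -28899 - 6162/(-1496 + 11936) = -28899 - 6162/10440 = -28899 - 1*1027/1740 = -28899 - 1027/1740 = -50285287/1740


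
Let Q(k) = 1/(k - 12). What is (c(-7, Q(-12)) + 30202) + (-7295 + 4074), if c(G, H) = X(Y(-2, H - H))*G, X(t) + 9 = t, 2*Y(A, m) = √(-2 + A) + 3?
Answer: 54067/2 - 7*I ≈ 27034.0 - 7.0*I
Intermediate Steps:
Y(A, m) = 3/2 + √(-2 + A)/2 (Y(A, m) = (√(-2 + A) + 3)/2 = (3 + √(-2 + A))/2 = 3/2 + √(-2 + A)/2)
X(t) = -9 + t
Q(k) = 1/(-12 + k)
c(G, H) = G*(-15/2 + I) (c(G, H) = (-9 + (3/2 + √(-2 - 2)/2))*G = (-9 + (3/2 + √(-4)/2))*G = (-9 + (3/2 + (2*I)/2))*G = (-9 + (3/2 + I))*G = (-15/2 + I)*G = G*(-15/2 + I))
(c(-7, Q(-12)) + 30202) + (-7295 + 4074) = ((½)*(-7)*(-15 + 2*I) + 30202) + (-7295 + 4074) = ((105/2 - 7*I) + 30202) - 3221 = (60509/2 - 7*I) - 3221 = 54067/2 - 7*I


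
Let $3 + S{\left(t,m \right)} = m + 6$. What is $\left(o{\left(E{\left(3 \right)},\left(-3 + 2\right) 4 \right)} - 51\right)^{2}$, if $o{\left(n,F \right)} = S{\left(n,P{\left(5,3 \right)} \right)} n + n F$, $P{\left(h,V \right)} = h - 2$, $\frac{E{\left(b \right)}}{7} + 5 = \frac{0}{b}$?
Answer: $14641$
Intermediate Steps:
$E{\left(b \right)} = -35$ ($E{\left(b \right)} = -35 + 7 \frac{0}{b} = -35 + 7 \cdot 0 = -35 + 0 = -35$)
$P{\left(h,V \right)} = -2 + h$
$S{\left(t,m \right)} = 3 + m$ ($S{\left(t,m \right)} = -3 + \left(m + 6\right) = -3 + \left(6 + m\right) = 3 + m$)
$o{\left(n,F \right)} = 6 n + F n$ ($o{\left(n,F \right)} = \left(3 + \left(-2 + 5\right)\right) n + n F = \left(3 + 3\right) n + F n = 6 n + F n$)
$\left(o{\left(E{\left(3 \right)},\left(-3 + 2\right) 4 \right)} - 51\right)^{2} = \left(- 35 \left(6 + \left(-3 + 2\right) 4\right) - 51\right)^{2} = \left(- 35 \left(6 - 4\right) - 51\right)^{2} = \left(\left(-35\right) 2 - 51\right)^{2} = \left(-70 - 51\right)^{2} = \left(-121\right)^{2} = 14641$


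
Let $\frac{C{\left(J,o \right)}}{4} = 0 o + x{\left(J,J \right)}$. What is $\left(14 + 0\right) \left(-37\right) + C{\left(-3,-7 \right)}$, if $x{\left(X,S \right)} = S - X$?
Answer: $-518$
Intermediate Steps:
$C{\left(J,o \right)} = 0$ ($C{\left(J,o \right)} = 4 \left(0 o + \left(J - J\right)\right) = 4 \left(0 + 0\right) = 4 \cdot 0 = 0$)
$\left(14 + 0\right) \left(-37\right) + C{\left(-3,-7 \right)} = \left(14 + 0\right) \left(-37\right) + 0 = 14 \left(-37\right) + 0 = -518 + 0 = -518$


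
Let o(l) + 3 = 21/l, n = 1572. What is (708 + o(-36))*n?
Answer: 1107343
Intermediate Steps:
o(l) = -3 + 21/l
(708 + o(-36))*n = (708 + (-3 + 21/(-36)))*1572 = (708 + (-3 + 21*(-1/36)))*1572 = (708 + (-3 - 7/12))*1572 = (708 - 43/12)*1572 = (8453/12)*1572 = 1107343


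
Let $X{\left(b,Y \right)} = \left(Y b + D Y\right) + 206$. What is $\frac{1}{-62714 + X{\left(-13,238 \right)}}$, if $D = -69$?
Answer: $- \frac{1}{82024} \approx -1.2192 \cdot 10^{-5}$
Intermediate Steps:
$X{\left(b,Y \right)} = 206 - 69 Y + Y b$ ($X{\left(b,Y \right)} = \left(Y b - 69 Y\right) + 206 = \left(- 69 Y + Y b\right) + 206 = 206 - 69 Y + Y b$)
$\frac{1}{-62714 + X{\left(-13,238 \right)}} = \frac{1}{-62714 + \left(206 - 16422 + 238 \left(-13\right)\right)} = \frac{1}{-62714 - 19310} = \frac{1}{-82024} = - \frac{1}{82024}$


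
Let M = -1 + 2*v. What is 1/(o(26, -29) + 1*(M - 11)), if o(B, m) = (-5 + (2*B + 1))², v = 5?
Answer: 1/2302 ≈ 0.00043440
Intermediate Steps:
M = 9 (M = -1 + 2*5 = -1 + 10 = 9)
o(B, m) = (-4 + 2*B)² (o(B, m) = (-5 + (1 + 2*B))² = (-4 + 2*B)²)
1/(o(26, -29) + 1*(M - 11)) = 1/(4*(-2 + 26)² + 1*(9 - 11)) = 1/(4*24² + 1*(-2)) = 1/(4*576 - 2) = 1/(2304 - 2) = 1/2302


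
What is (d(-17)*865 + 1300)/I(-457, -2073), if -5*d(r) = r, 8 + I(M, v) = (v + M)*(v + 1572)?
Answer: 4241/1267522 ≈ 0.0033459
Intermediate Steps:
I(M, v) = -8 + (1572 + v)*(M + v) (I(M, v) = -8 + (v + M)*(v + 1572) = -8 + (M + v)*(1572 + v) = -8 + (1572 + v)*(M + v))
d(r) = -r/5
(d(-17)*865 + 1300)/I(-457, -2073) = (-⅕*(-17)*865 + 1300)/(-8 + (-2073)² + 1572*(-457) + 1572*(-2073) - 457*(-2073)) = ((17/5)*865 + 1300)/(-8 + 4297329 - 718404 - 3258756 + 947361) = (2941 + 1300)/1267522 = 4241*(1/1267522) = 4241/1267522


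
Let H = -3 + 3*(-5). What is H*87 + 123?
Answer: -1443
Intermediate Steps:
H = -18 (H = -3 - 15 = -18)
H*87 + 123 = -18*87 + 123 = -1566 + 123 = -1443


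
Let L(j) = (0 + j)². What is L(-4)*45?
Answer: 720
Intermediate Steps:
L(j) = j²
L(-4)*45 = (-4)²*45 = 16*45 = 720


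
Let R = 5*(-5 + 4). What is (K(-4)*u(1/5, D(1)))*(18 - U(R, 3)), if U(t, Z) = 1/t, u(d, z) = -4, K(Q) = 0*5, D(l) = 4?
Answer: 0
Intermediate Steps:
K(Q) = 0
R = -5 (R = 5*(-1) = -5)
(K(-4)*u(1/5, D(1)))*(18 - U(R, 3)) = (0*(-4))*(18 - 1/(-5)) = 0*(18 - 1*(-1/5)) = 0*(18 + 1/5) = 0*(91/5) = 0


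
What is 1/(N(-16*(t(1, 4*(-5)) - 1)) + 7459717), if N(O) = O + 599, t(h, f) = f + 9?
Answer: 1/7460508 ≈ 1.3404e-7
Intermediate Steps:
t(h, f) = 9 + f
N(O) = 599 + O
1/(N(-16*(t(1, 4*(-5)) - 1)) + 7459717) = 1/((599 - 16*((9 + 4*(-5)) - 1)) + 7459717) = 1/((599 - 16*((9 - 20) - 1)) + 7459717) = 1/((599 - 16*(-11 - 1)) + 7459717) = 1/((599 - 16*(-12)) + 7459717) = 1/((599 + 192) + 7459717) = 1/(791 + 7459717) = 1/7460508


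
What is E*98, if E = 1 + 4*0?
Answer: 98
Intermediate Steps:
E = 1 (E = 1 + 0 = 1)
E*98 = 1*98 = 98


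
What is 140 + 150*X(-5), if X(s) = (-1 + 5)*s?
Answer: -2860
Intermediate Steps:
X(s) = 4*s
140 + 150*X(-5) = 140 + 150*(4*(-5)) = 140 + 150*(-20) = 140 - 3000 = -2860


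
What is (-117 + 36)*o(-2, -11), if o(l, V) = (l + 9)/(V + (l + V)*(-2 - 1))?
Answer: -81/4 ≈ -20.250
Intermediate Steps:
o(l, V) = (9 + l)/(-3*l - 2*V) (o(l, V) = (9 + l)/(V + (V + l)*(-3)) = (9 + l)/(V + (-3*V - 3*l)) = (9 + l)/(-3*l - 2*V))
(-117 + 36)*o(-2, -11) = (-117 + 36)*((-9 - 1*(-2))/(2*(-11) + 3*(-2))) = -81*(-9 + 2)/(-22 - 6) = -81*(-7)/(-28) = -(-81)*(-7)/28 = -81*1/4 = -81/4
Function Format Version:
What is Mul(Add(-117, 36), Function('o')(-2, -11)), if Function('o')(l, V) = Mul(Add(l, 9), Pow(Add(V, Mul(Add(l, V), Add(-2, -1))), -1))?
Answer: Rational(-81, 4) ≈ -20.250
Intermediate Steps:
Function('o')(l, V) = Mul(Pow(Add(Mul(-3, l), Mul(-2, V)), -1), Add(9, l)) (Function('o')(l, V) = Mul(Add(9, l), Pow(Add(V, Mul(Add(V, l), -3)), -1)) = Mul(Add(9, l), Pow(Add(V, Add(Mul(-3, V), Mul(-3, l))), -1)) = Mul(Add(9, l), Pow(Add(Mul(-3, l), Mul(-2, V)), -1)) = Mul(Pow(Add(Mul(-3, l), Mul(-2, V)), -1), Add(9, l)))
Mul(Add(-117, 36), Function('o')(-2, -11)) = Mul(Add(-117, 36), Mul(Pow(Add(Mul(2, -11), Mul(3, -2)), -1), Add(-9, Mul(-1, -2)))) = Mul(-81, Mul(Pow(Add(-22, -6), -1), Add(-9, 2))) = Mul(-81, Mul(Pow(-28, -1), -7)) = Mul(-81, Mul(Rational(-1, 28), -7)) = Mul(-81, Rational(1, 4)) = Rational(-81, 4)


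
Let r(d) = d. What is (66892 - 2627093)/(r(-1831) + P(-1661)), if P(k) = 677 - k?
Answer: -2560201/507 ≈ -5049.7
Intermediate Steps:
(66892 - 2627093)/(r(-1831) + P(-1661)) = (66892 - 2627093)/(-1831 + (677 - 1*(-1661))) = -2560201/(-1831 + (677 + 1661)) = -2560201/(-1831 + 2338) = -2560201/507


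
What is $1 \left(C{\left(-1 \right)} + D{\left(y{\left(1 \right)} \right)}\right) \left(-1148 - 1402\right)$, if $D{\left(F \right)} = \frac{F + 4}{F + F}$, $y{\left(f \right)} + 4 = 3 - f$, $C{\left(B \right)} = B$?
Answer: $3825$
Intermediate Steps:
$y{\left(f \right)} = -1 - f$ ($y{\left(f \right)} = -4 - \left(-3 + f\right) = -1 - f$)
$D{\left(F \right)} = \frac{4 + F}{2 F}$
$1 \left(C{\left(-1 \right)} + D{\left(y{\left(1 \right)} \right)}\right) \left(-1148 - 1402\right) = 1 \left(-1 + \frac{4 - 2}{2 \left(-1 - 1\right)}\right) \left(-1148 - 1402\right) = 1 \left(-1 + \frac{4 - 2}{2 \left(-2\right)}\right) \left(-2550\right) = 1 \left(-1 + \frac{1}{2} \left(- \frac{1}{2}\right) 2\right) \left(-2550\right) = 1 \left(-1 - \frac{1}{2}\right) \left(-2550\right) = 1 \left(- \frac{3}{2}\right) \left(-2550\right) = \left(- \frac{3}{2}\right) \left(-2550\right) = 3825$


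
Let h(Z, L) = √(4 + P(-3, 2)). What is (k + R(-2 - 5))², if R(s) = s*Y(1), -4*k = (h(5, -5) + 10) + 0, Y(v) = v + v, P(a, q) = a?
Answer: 4489/16 ≈ 280.56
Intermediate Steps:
h(Z, L) = 1 (h(Z, L) = √(4 - 3) = √1 = 1)
Y(v) = 2*v
k = -11/4 (k = -((1 + 10) + 0)/4 = -(11 + 0)/4 = -¼*11 = -11/4 ≈ -2.7500)
R(s) = 2*s (R(s) = s*(2*1) = s*2 = 2*s)
(k + R(-2 - 5))² = (-11/4 + 2*(-2 - 5))² = (-11/4 + 2*(-7))² = (-11/4 - 14)² = (-67/4)² = 4489/16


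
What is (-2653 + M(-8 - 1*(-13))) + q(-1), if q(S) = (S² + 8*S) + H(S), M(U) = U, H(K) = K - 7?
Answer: -2663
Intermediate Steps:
H(K) = -7 + K
q(S) = -7 + S² + 9*S (q(S) = (S² + 8*S) + (-7 + S) = -7 + S² + 9*S)
(-2653 + M(-8 - 1*(-13))) + q(-1) = (-2653 + (-8 - 1*(-13))) + (-7 + (-1)² + 9*(-1)) = (-2653 + (-8 + 13)) + (-7 + 1 - 9) = (-2653 + 5) - 15 = -2648 - 15 = -2663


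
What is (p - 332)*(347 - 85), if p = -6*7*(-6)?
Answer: -20960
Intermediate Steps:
p = 252 (p = -42*(-6) = 252)
(p - 332)*(347 - 85) = (252 - 332)*(347 - 85) = -80*262 = -20960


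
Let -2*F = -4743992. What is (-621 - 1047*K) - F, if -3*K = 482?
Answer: -2204399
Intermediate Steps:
F = 2371996 (F = -½*(-4743992) = 2371996)
K = -482/3 (K = -⅓*482 = -482/3 ≈ -160.67)
(-621 - 1047*K) - F = (-621 - 1047*(-482/3)) - 1*2371996 = (-621 + 168218) - 2371996 = 167597 - 2371996 = -2204399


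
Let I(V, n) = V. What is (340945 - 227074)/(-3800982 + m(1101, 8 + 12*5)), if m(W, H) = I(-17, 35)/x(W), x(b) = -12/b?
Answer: -455484/15197689 ≈ -0.029971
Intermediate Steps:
m(W, H) = 17*W/12 (m(W, H) = -17*(-W/12) = -(-17)*W/12 = 17*W/12)
(340945 - 227074)/(-3800982 + m(1101, 8 + 12*5)) = (340945 - 227074)/(-3800982 + (17/12)*1101) = 113871/(-3800982 + 6239/4) = 113871/(-15197689/4) = 113871*(-4/15197689) = -455484/15197689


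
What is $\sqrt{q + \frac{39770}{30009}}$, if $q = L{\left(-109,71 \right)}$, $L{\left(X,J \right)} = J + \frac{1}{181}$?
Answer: $\frac{\sqrt{2133946018147902}}{5431629} \approx 8.5047$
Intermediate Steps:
$L{\left(X,J \right)} = \frac{1}{181} + J$ ($L{\left(X,J \right)} = J + \frac{1}{181} = \frac{1}{181} + J$)
$q = \frac{12852}{181}$ ($q = \frac{1}{181} + 71 = \frac{12852}{181} \approx 71.005$)
$\sqrt{q + \frac{39770}{30009}} = \sqrt{\frac{12852}{181} + \frac{39770}{30009}} = \sqrt{\frac{392874038}{5431629}} = \frac{\sqrt{2133946018147902}}{5431629}$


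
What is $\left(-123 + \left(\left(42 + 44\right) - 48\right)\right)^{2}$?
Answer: $7225$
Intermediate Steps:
$\left(-123 + \left(\left(42 + 44\right) - 48\right)\right)^{2} = \left(-123 + \left(86 - 48\right)\right)^{2} = \left(-123 + 38\right)^{2} = \left(-85\right)^{2} = 7225$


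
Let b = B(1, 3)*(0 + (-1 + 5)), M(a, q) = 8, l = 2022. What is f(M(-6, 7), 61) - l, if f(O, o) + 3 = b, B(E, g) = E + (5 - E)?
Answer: -2005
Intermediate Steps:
B(E, g) = 5
b = 20 (b = 5*(0 + (-1 + 5)) = 5*(0 + 4) = 5*4 = 20)
f(O, o) = 17 (f(O, o) = -3 + 20 = 17)
f(M(-6, 7), 61) - l = 17 - 1*2022 = 17 - 2022 = -2005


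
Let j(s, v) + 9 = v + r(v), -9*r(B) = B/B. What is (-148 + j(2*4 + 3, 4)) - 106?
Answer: -2332/9 ≈ -259.11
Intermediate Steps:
r(B) = -⅑ (r(B) = -B/(9*B) = -⅑*1 = -⅑)
j(s, v) = -82/9 + v (j(s, v) = -9 + (v - ⅑) = -9 + (-⅑ + v) = -82/9 + v)
(-148 + j(2*4 + 3, 4)) - 106 = (-148 + (-82/9 + 4)) - 106 = (-148 - 46/9) - 106 = -1378/9 - 106 = -2332/9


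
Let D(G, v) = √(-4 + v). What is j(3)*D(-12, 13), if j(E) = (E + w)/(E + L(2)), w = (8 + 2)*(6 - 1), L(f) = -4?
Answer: -159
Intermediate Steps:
w = 50 (w = 10*5 = 50)
j(E) = (50 + E)/(-4 + E) (j(E) = (E + 50)/(E - 4) = (50 + E)/(-4 + E))
j(3)*D(-12, 13) = ((50 + 3)/(-4 + 3))*√(-4 + 13) = (53/(-1))*√9 = -1*53*3 = -53*3 = -159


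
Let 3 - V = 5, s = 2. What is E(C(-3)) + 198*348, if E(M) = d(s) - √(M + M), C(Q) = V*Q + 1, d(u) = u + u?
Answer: 68908 - √14 ≈ 68904.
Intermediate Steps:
d(u) = 2*u
V = -2 (V = 3 - 1*5 = 3 - 5 = -2)
C(Q) = 1 - 2*Q (C(Q) = -2*Q + 1 = 1 - 2*Q)
E(M) = 4 - √2*√M (E(M) = 2*2 - √(M + M) = 4 - √(2*M) = 4 - √2*√M)
E(C(-3)) + 198*348 = (4 - √2*√(1 - 2*(-3))) + 198*348 = (4 - √2*√(1 + 6)) + 68904 = (4 - √2*√7) + 68904 = (4 - √14) + 68904 = 68908 - √14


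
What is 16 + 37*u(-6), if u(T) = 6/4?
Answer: 143/2 ≈ 71.500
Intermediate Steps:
u(T) = 3/2 (u(T) = 6*(¼) = 3/2)
16 + 37*u(-6) = 16 + 37*(3/2) = 16 + 111/2 = 143/2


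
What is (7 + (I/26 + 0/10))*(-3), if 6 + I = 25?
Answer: -603/26 ≈ -23.192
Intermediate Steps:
I = 19 (I = -6 + 25 = 19)
(7 + (I/26 + 0/10))*(-3) = (7 + (19/26 + 0/10))*(-3) = (7 + (19*(1/26) + 0*(⅒)))*(-3) = (7 + (19/26 + 0))*(-3) = (7 + 19/26)*(-3) = (201/26)*(-3) = -603/26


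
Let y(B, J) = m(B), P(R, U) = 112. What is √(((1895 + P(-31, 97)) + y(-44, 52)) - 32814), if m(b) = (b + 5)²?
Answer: 3*I*√3254 ≈ 171.13*I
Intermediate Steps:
m(b) = (5 + b)²
y(B, J) = (5 + B)²
√(((1895 + P(-31, 97)) + y(-44, 52)) - 32814) = √(((1895 + 112) + (5 - 44)²) - 32814) = √((2007 + (-39)²) - 32814) = √((2007 + 1521) - 32814) = √(3528 - 32814) = √(-29286) = 3*I*√3254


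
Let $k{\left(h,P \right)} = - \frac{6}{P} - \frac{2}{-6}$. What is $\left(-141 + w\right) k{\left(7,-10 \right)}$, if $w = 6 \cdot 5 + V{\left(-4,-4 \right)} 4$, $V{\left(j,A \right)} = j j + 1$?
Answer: $- \frac{602}{15} \approx -40.133$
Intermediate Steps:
$V{\left(j,A \right)} = 1 + j^{2}$ ($V{\left(j,A \right)} = j^{2} + 1 = 1 + j^{2}$)
$k{\left(h,P \right)} = \frac{1}{3} - \frac{6}{P}$ ($k{\left(h,P \right)} = - \frac{6}{P} - - \frac{1}{3} = - \frac{6}{P} + \frac{1}{3} = \frac{1}{3} - \frac{6}{P}$)
$w = 98$ ($w = 6 \cdot 5 + \left(1 + \left(-4\right)^{2}\right) 4 = 30 + \left(1 + 16\right) 4 = 30 + 17 \cdot 4 = 30 + 68 = 98$)
$\left(-141 + w\right) k{\left(7,-10 \right)} = \left(-141 + 98\right) \frac{-18 - 10}{3 \left(-10\right)} = - 43 \cdot \frac{1}{3} \left(- \frac{1}{10}\right) \left(-28\right) = \left(-43\right) \frac{14}{15} = - \frac{602}{15}$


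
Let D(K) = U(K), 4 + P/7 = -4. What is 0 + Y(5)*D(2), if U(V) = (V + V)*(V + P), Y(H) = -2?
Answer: 432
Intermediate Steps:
P = -56 (P = -28 + 7*(-4) = -28 - 28 = -56)
U(V) = 2*V*(-56 + V) (U(V) = (V + V)*(V - 56) = (2*V)*(-56 + V) = 2*V*(-56 + V))
D(K) = 2*K*(-56 + K)
0 + Y(5)*D(2) = 0 - 4*2*(-56 + 2) = 0 - 4*2*(-54) = 0 - 2*(-216) = 0 + 432 = 432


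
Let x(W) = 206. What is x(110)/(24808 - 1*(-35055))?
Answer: 206/59863 ≈ 0.0034412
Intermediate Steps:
x(110)/(24808 - 1*(-35055)) = 206/(24808 - 1*(-35055)) = 206/(24808 + 35055) = 206/59863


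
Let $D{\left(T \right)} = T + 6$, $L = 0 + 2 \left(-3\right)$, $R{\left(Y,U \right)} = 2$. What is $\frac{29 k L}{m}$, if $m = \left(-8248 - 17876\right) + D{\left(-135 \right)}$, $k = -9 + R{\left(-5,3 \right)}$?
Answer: $- \frac{406}{8751} \approx -0.046395$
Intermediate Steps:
$L = -6$ ($L = 0 - 6 = -6$)
$k = -7$ ($k = -9 + 2 = -7$)
$D{\left(T \right)} = 6 + T$
$m = -26253$ ($m = \left(-8248 - 17876\right) + \left(6 - 135\right) = -26124 - 129 = -26253$)
$\frac{29 k L}{m} = \frac{29 \left(-7\right) \left(-6\right)}{-26253} = \left(-203\right) \left(-6\right) \left(- \frac{1}{26253}\right) = 1218 \left(- \frac{1}{26253}\right) = - \frac{406}{8751}$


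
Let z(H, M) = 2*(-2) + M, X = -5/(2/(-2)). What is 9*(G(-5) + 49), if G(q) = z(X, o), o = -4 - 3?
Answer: 342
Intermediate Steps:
X = 5 (X = -5/(2*(-½)) = -5/(-1) = -5*(-1) = 5)
o = -7
z(H, M) = -4 + M
G(q) = -11 (G(q) = -4 - 7 = -11)
9*(G(-5) + 49) = 9*(-11 + 49) = 9*38 = 342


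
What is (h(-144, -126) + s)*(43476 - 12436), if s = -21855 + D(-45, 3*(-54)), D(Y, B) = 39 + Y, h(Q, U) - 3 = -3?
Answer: -678565440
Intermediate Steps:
h(Q, U) = 0 (h(Q, U) = 3 - 3 = 0)
s = -21861 (s = -21855 + (39 - 45) = -21855 - 6 = -21861)
(h(-144, -126) + s)*(43476 - 12436) = (0 - 21861)*(43476 - 12436) = -21861*31040 = -678565440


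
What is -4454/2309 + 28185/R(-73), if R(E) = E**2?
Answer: 41343799/12304661 ≈ 3.3600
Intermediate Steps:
-4454/2309 + 28185/R(-73) = -4454/2309 + 28185/((-73)**2) = -4454*1/2309 + 28185/5329 = -4454/2309 + 28185*(1/5329) = -4454/2309 + 28185/5329 = 41343799/12304661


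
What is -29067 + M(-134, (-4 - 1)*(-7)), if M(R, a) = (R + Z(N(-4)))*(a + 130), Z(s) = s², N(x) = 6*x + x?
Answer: 78183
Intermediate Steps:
N(x) = 7*x
M(R, a) = (130 + a)*(784 + R) (M(R, a) = (R + (7*(-4))²)*(a + 130) = (R + (-28)²)*(130 + a) = (R + 784)*(130 + a) = (784 + R)*(130 + a) = (130 + a)*(784 + R))
-29067 + M(-134, (-4 - 1)*(-7)) = -29067 + (101920 + 130*(-134) + 784*((-4 - 1)*(-7)) - 134*(-4 - 1)*(-7)) = -29067 + (101920 - 17420 + 784*(-5*(-7)) - (-670)*(-7)) = -29067 + (101920 - 17420 + 784*35 - 134*35) = -29067 + (101920 - 17420 + 27440 - 4690) = -29067 + 107250 = 78183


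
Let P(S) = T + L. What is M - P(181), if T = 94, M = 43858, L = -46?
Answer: 43810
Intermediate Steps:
P(S) = 48 (P(S) = 94 - 46 = 48)
M - P(181) = 43858 - 1*48 = 43858 - 48 = 43810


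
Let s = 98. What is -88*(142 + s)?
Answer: -21120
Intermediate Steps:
-88*(142 + s) = -88*(142 + 98) = -88*240 = -21120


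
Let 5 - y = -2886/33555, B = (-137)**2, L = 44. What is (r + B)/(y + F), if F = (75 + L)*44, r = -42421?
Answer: -264547620/58621547 ≈ -4.5128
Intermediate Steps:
B = 18769
F = 5236 (F = (75 + 44)*44 = 119*44 = 5236)
y = 56887/11185 (y = 5 - (-2886)/33555 = 5 - 1*(-962/11185) = 5 + 962/11185 = 56887/11185 ≈ 5.0860)
(r + B)/(y + F) = (-42421 + 18769)/(56887/11185 + 5236) = -23652/58621547/11185 = -23652*11185/58621547 = -264547620/58621547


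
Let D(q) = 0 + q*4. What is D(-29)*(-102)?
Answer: 11832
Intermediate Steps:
D(q) = 4*q (D(q) = 0 + 4*q = 4*q)
D(-29)*(-102) = (4*(-29))*(-102) = -116*(-102) = 11832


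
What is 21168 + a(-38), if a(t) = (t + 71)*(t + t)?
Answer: 18660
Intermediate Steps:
a(t) = 2*t*(71 + t) (a(t) = (71 + t)*(2*t) = 2*t*(71 + t))
21168 + a(-38) = 21168 + 2*(-38)*(71 - 38) = 21168 + 2*(-38)*33 = 21168 - 2508 = 18660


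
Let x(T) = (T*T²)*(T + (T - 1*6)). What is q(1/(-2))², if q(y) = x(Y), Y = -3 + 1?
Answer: 6400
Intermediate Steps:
Y = -2
x(T) = T³*(-6 + 2*T) (x(T) = T³*(T + (T - 6)) = T³*(T + (-6 + T)) = T³*(-6 + 2*T))
q(y) = 80 (q(y) = 2*(-2)³*(-3 - 2) = 2*(-8)*(-5) = 80)
q(1/(-2))² = 80² = 6400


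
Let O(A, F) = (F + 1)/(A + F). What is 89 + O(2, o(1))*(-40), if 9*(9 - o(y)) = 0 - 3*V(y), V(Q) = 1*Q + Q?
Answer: 367/7 ≈ 52.429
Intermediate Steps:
V(Q) = 2*Q (V(Q) = Q + Q = 2*Q)
o(y) = 9 + 2*y/3 (o(y) = 9 - (0 - 6*y)/9 = 9 - (-2)*y/3 = 9 + 2*y/3)
O(A, F) = (1 + F)/(A + F)
89 + O(2, o(1))*(-40) = 89 + ((1 + (9 + (⅔)*1))/(2 + (9 + (⅔)*1)))*(-40) = 89 + ((1 + (9 + ⅔))/(2 + (9 + ⅔)))*(-40) = 89 + ((1 + 29/3)/(2 + 29/3))*(-40) = 89 + ((32/3)/(35/3))*(-40) = 89 + ((3/35)*(32/3))*(-40) = 89 + (32/35)*(-40) = 89 - 256/7 = 367/7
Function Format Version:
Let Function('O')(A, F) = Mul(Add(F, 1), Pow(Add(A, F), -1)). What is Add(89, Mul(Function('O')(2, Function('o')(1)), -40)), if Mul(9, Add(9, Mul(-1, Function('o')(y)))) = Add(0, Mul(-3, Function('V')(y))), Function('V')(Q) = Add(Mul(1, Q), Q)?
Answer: Rational(367, 7) ≈ 52.429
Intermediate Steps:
Function('V')(Q) = Mul(2, Q) (Function('V')(Q) = Add(Q, Q) = Mul(2, Q))
Function('o')(y) = Add(9, Mul(Rational(2, 3), y)) (Function('o')(y) = Add(9, Mul(Rational(-1, 9), Add(0, Mul(-3, Mul(2, y))))) = Add(9, Mul(Rational(-1, 9), Add(0, Mul(-6, y)))) = Add(9, Mul(Rational(-1, 9), Mul(-6, y))) = Add(9, Mul(Rational(2, 3), y)))
Function('O')(A, F) = Mul(Pow(Add(A, F), -1), Add(1, F)) (Function('O')(A, F) = Mul(Add(1, F), Pow(Add(A, F), -1)) = Mul(Pow(Add(A, F), -1), Add(1, F)))
Add(89, Mul(Function('O')(2, Function('o')(1)), -40)) = Add(89, Mul(Mul(Pow(Add(2, Add(9, Mul(Rational(2, 3), 1))), -1), Add(1, Add(9, Mul(Rational(2, 3), 1)))), -40)) = Add(89, Mul(Mul(Pow(Add(2, Add(9, Rational(2, 3))), -1), Add(1, Add(9, Rational(2, 3)))), -40)) = Add(89, Mul(Mul(Pow(Add(2, Rational(29, 3)), -1), Add(1, Rational(29, 3))), -40)) = Add(89, Mul(Mul(Pow(Rational(35, 3), -1), Rational(32, 3)), -40)) = Add(89, Mul(Mul(Rational(3, 35), Rational(32, 3)), -40)) = Add(89, Mul(Rational(32, 35), -40)) = Add(89, Rational(-256, 7)) = Rational(367, 7)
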